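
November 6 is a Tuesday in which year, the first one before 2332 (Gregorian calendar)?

From one year to the next, a fixed date's weekday advances by 1, or by 2 when a Feb 29 lies between the two dates.
2332: November 6 is Sunday.
2331: Friday (−2)
2330: Thursday (−1)
2329: Wednesday (−1)
2328: Tuesday (−1)
November 6 falls on a Tuesday in 2328.

2328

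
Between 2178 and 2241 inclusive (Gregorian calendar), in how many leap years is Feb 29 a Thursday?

Leap years in 2178–2241: 15 of them.
Feb 29 weekday advances by 5 (mod 7) from one leap year to the next four years later (or differs when a century non-leap intervenes).
Leap-day weekdays: 2180:Tue 2184:Sun 2188:Fri 2192:Wed 2196:Mon 2204:Wed 2208:Mon 2212:Sat 2216:Thu✓ 2220:Tue 2224:Sun 2228:Fri 2232:Wed 2236:Mon 2240:Sat
Thursday: 2216 → 1.

1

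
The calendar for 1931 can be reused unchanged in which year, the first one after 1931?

1942

Two years share a calendar iff Jan 1 falls on the same weekday and both are leap or both are common. 1931: Jan 1 is Thursday, common year.
1932: Jan 1 Friday, leap
1933: Jan 1 Sunday, common
1934: Jan 1 Monday, common
1935: Jan 1 Tuesday, common
1936: Jan 1 Wednesday, leap
1937: Jan 1 Friday, common
1938: Jan 1 Saturday, common
1939: Jan 1 Sunday, common
1940: Jan 1 Monday, leap
1941: Jan 1 Wednesday, common
1942: Jan 1 Thursday, common
1942 matches on both conditions.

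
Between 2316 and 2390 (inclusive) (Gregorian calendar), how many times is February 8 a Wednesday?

Track February 8's weekday year by year (advancing +1, or +2 across a Feb 29):
  2316: Tue  2317: Thu (+2)  2318: Fri (+1)  2319: Sat (+1)  2320: Sun (+1)
  2321: Tue (+2)  2322: Wed (+1) ✓  2323: Thu (+1)  2324: Fri (+1)  2325: Sun (+2)
  2326: Mon (+1)  2327: Tue (+1)  2328: Wed (+1) ✓  2329: Fri (+2)  … (47 more years) …
  2377: Tue (+2)  2378: Wed (+1) ✓  2379: Thu (+1)  2380: Fri (+1)  2381: Sun (+2)
  2382: Mon (+1)  2383: Tue (+1)  2384: Wed (+1) ✓  2385: Fri (+2)  2386: Sat (+1)
  2387: Sun (+1)  2388: Mon (+1)  2389: Wed (+2) ✓  2390: Thu (+1)
Wednesday years: 2322, 2328, 2333, 2339, 2350, 2356, 2361, 2367, 2378, 2384, 2389 — 11 in total.

11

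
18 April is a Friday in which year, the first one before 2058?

2053

From one year to the next, a fixed date's weekday advances by 1, or by 2 when a Feb 29 lies between the two dates.
2058: April 18 is Thursday.
2057: Wednesday (−1)
2056: Tuesday (−1)
2055: Sunday (−2)
2054: Saturday (−1)
2053: Friday (−1)
18 April falls on a Friday in 2053.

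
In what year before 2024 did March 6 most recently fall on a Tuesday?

From one year to the next, a fixed date's weekday advances by 1, or by 2 when a Feb 29 lies between the two dates.
2024: March 6 is Wednesday.
2023: Monday (−2)
2022: Sunday (−1)
2021: Saturday (−1)
2020: Friday (−1)
2019: Wednesday (−2)
2018: Tuesday (−1)
March 6 falls on a Tuesday in 2018.

2018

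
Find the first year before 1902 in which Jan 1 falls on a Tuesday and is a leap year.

1884

Jan 1 advances by 2 weekdays after a leap year and by 1 after a common year.
1902: Jan 1 is Wednesday.
1901: Tuesday
1900: Monday
1899: Sunday
1898: Saturday
1897: Friday
1896: Wednesday (leap)
1895: Tuesday
1894: Monday
1893: Sunday
1892: Friday (leap)
1891: Thursday
1890: Wednesday
1889: Tuesday
1888: Sunday (leap)
1887: Saturday
1886: Friday
1885: Thursday
1884: Tuesday (leap)
1884 begins on a Tuesday and is a leap year.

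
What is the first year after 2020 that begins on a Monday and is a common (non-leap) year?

2029

Jan 1 advances by 2 weekdays after a leap year and by 1 after a common year.
2020: Jan 1 is Wednesday (leap).
2021: Friday
2022: Saturday
2023: Sunday
2024: Monday (leap)
2025: Wednesday
2026: Thursday
2027: Friday
2028: Saturday (leap)
2029: Monday
2029 begins on a Monday and is a common year.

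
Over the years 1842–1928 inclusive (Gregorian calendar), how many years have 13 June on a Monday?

Track 13 June's weekday year by year (advancing +1, or +2 across a Feb 29):
  1842: Mon ✓  1843: Tue (+1)  1844: Thu (+2)  1845: Fri (+1)  1846: Sat (+1)
  1847: Sun (+1)  1848: Tue (+2)  1849: Wed (+1)  1850: Thu (+1)  1851: Fri (+1)
  1852: Sun (+2)  1853: Mon (+1) ✓  1854: Tue (+1)  1855: Wed (+1)  … (59 more years) …
  1915: Sun (+1)  1916: Tue (+2)  1917: Wed (+1)  1918: Thu (+1)  1919: Fri (+1)
  1920: Sun (+2)  1921: Mon (+1) ✓  1922: Tue (+1)  1923: Wed (+1)  1924: Fri (+2)
  1925: Sat (+1)  1926: Sun (+1)  1927: Mon (+1) ✓  1928: Wed (+2)
Monday years: 1842, 1853, 1859, 1864, 1870, 1881, 1887, 1892, 1898, 1904, 1910, 1921, 1927 — 13 in total.

13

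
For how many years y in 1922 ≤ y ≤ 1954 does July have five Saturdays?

14

July has 31 days; it has five Saturdays when Saturday falls among the first (month-length − 28) days — i.e. when July 1 is one of Saturday/Friday/Thursday.
July 1 by year: 1922:Sat✓ 1923:Sun 1924:Tue 1925:Wed 1926:Thu✓ 1927:Fri✓ 1928:Sun 1929:Mon 1930:Tue 1931:Wed 1932:Fri✓ 1933:Sat✓ 1934:Sun 1935:Mon 1936:Wed …(3 more)… 1940:Mon 1941:Tue 1942:Wed 1943:Thu✓ 1944:Sat✓ 1945:Sun 1946:Mon 1947:Tue 1948:Thu✓ 1949:Fri✓ 1950:Sat✓ 1951:Sun 1952:Tue 1953:Wed 1954:Thu✓
Years with five Saturdays: 1922, 1926, 1927, 1932, 1933, 1937, 1938, 1939, 1943, 1944, 1948, 1949, 1950, 1954 → 14.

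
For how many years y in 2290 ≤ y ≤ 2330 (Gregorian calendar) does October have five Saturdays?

17

October has 31 days; it has five Saturdays when Saturday falls among the first (month-length − 28) days — i.e. when October 1 is one of Saturday/Friday/Thursday.
October 1 by year: 2290:Wed 2291:Thu✓ 2292:Sat✓ 2293:Sun 2294:Mon 2295:Tue 2296:Thu✓ 2297:Fri✓ 2298:Sat✓ 2299:Sun 2300:Mon 2301:Tue 2302:Wed 2303:Thu✓ 2304:Sat✓ …(11 more)… 2316:Sun 2317:Mon 2318:Tue 2319:Wed 2320:Fri✓ 2321:Sat✓ 2322:Sun 2323:Mon 2324:Wed 2325:Thu✓ 2326:Fri✓ 2327:Sat✓ 2328:Mon 2329:Tue 2330:Wed
Years with five Saturdays: 2291, 2292, 2296, 2297, 2298, 2303, 2304, 2308, 2309, 2310, 2314, 2315, 2320, 2321, 2325, 2326, 2327 → 17.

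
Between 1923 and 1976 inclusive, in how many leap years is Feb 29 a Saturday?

Leap years in 1923–1976: 14 of them.
Feb 29 weekday advances by 5 (mod 7) from one leap year to the next four years later (or differs when a century non-leap intervenes).
Leap-day weekdays: 1924:Fri 1928:Wed 1932:Mon 1936:Sat✓ 1940:Thu 1944:Tue 1948:Sun 1952:Fri 1956:Wed 1960:Mon 1964:Sat✓ 1968:Thu 1972:Tue 1976:Sun
Saturday: 1936, 1964 → 2.

2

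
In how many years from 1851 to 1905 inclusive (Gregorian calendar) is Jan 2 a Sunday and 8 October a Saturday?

6

Check each year's weekday for Jan 2 and 8 October:
  1851: Thu/Wed  1852: Fri/Fri  1853: Sun/Sat ✓  1854: Mon/Sun  1855: Tue/Mon  1856: Wed/Wed  1857: Fri/Thu  1858: Sat/Fri  1859: Sun/Sat ✓  1860: Mon/Mon  1861: Wed/Tue  1862: Thu/Wed  1863: Fri/Thu  1864: Sat/Sat  …(27 more)…  1892: Sat/Sat  1893: Mon/Sun  1894: Tue/Mon  1895: Wed/Tue  1896: Thu/Thu  1897: Sat/Fri  1898: Sun/Sat ✓  1899: Mon/Sun  1900: Tue/Mon  1901: Wed/Tue  1902: Thu/Wed  1903: Fri/Thu  1904: Sat/Sat  1905: Mon/Sun
Both conditions hold in: 1853, 1859, 1870, 1881, 1887, 1898 — 6.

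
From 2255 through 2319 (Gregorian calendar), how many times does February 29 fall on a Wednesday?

Leap years in 2255–2319: 15 of them.
Feb 29 weekday advances by 5 (mod 7) from one leap year to the next four years later (or differs when a century non-leap intervenes).
Leap-day weekdays: 2256:Fri 2260:Wed✓ 2264:Mon 2268:Sat 2272:Thu 2276:Tue 2280:Sun 2284:Fri 2288:Wed✓ 2292:Mon 2296:Sat 2304:Mon 2308:Sat 2312:Thu 2316:Tue
Wednesday: 2260, 2288 → 2.

2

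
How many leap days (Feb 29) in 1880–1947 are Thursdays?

Leap years in 1880–1947: 16 of them.
Feb 29 weekday advances by 5 (mod 7) from one leap year to the next four years later (or differs when a century non-leap intervenes).
Leap-day weekdays: 1880:Sun 1884:Fri 1888:Wed 1892:Mon 1896:Sat 1904:Mon 1908:Sat 1912:Thu✓ 1916:Tue 1920:Sun 1924:Fri 1928:Wed 1932:Mon 1936:Sat 1940:Thu✓ 1944:Tue
Thursday: 1912, 1940 → 2.

2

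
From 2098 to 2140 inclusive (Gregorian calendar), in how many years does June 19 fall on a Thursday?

Track June 19's weekday year by year (advancing +1, or +2 across a Feb 29):
  2098: Thu ✓  2099: Fri (+1)  2100: Sat (+1)  2101: Sun (+1)  2102: Mon (+1)
  2103: Tue (+1)  2104: Thu (+2) ✓  2105: Fri (+1)  2106: Sat (+1)  2107: Sun (+1)
  2108: Tue (+2)  2109: Wed (+1)  2110: Thu (+1) ✓  2111: Fri (+1)  … (15 more years) …
  2127: Thu (+1) ✓  2128: Sat (+2)  2129: Sun (+1)  2130: Mon (+1)  2131: Tue (+1)
  2132: Thu (+2) ✓  2133: Fri (+1)  2134: Sat (+1)  2135: Sun (+1)  2136: Tue (+2)
  2137: Wed (+1)  2138: Thu (+1) ✓  2139: Fri (+1)  2140: Sun (+2)
Thursday years: 2098, 2104, 2110, 2121, 2127, 2132, 2138 — 7 in total.

7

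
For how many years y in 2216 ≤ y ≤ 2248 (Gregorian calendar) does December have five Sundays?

14

December has 31 days; it has five Sundays when Sunday falls among the first (month-length − 28) days — i.e. when December 1 is one of Sunday/Saturday/Friday.
December 1 by year: 2216:Sun✓ 2217:Mon 2218:Tue 2219:Wed 2220:Fri✓ 2221:Sat✓ 2222:Sun✓ 2223:Mon 2224:Wed 2225:Thu 2226:Fri✓ 2227:Sat✓ 2228:Mon 2229:Tue 2230:Wed …(3 more)… 2234:Mon 2235:Tue 2236:Thu 2237:Fri✓ 2238:Sat✓ 2239:Sun✓ 2240:Tue 2241:Wed 2242:Thu 2243:Fri✓ 2244:Sun✓ 2245:Mon 2246:Tue 2247:Wed 2248:Fri✓
Years with five Sundays: 2216, 2220, 2221, 2222, 2226, 2227, 2232, 2233, 2237, 2238, 2239, 2243, 2244, 2248 → 14.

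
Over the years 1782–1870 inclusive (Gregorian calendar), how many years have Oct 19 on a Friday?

13

Track Oct 19's weekday year by year (advancing +1, or +2 across a Feb 29):
  1782: Sat  1783: Sun (+1)  1784: Tue (+2)  1785: Wed (+1)  1786: Thu (+1)
  1787: Fri (+1) ✓  1788: Sun (+2)  1789: Mon (+1)  1790: Tue (+1)  1791: Wed (+1)
  1792: Fri (+2) ✓  1793: Sat (+1)  1794: Sun (+1)  1795: Mon (+1)  … (61 more years) …
  1857: Mon (+1)  1858: Tue (+1)  1859: Wed (+1)  1860: Fri (+2) ✓  1861: Sat (+1)
  1862: Sun (+1)  1863: Mon (+1)  1864: Wed (+2)  1865: Thu (+1)  1866: Fri (+1) ✓
  1867: Sat (+1)  1868: Mon (+2)  1869: Tue (+1)  1870: Wed (+1)
Friday years: 1787, 1792, 1798, 1804, 1810, 1821, 1827, 1832, 1838, 1849, 1855, 1860, 1866 — 13 in total.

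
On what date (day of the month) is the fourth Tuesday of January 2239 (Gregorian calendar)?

January 1, 2239 is a Tuesday, so the first Tuesday is the 1st.
The fourth Tuesday is 1 + 21 = 22.

22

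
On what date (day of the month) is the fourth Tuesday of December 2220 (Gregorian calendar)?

26

December 1, 2220 is a Friday, so the first Tuesday is the 5th.
The fourth Tuesday is 5 + 21 = 26.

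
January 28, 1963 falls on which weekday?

January 1, 1963 is a Tuesday.
January 28 is day 28 of the year, i.e. 27 days after Jan 1.
27 mod 7 = 6, so advance 6 weekdays from Tuesday: Monday.

Monday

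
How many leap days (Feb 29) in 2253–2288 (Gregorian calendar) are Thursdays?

1

Leap years in 2253–2288: 9 of them.
Feb 29 weekday advances by 5 (mod 7) from one leap year to the next four years later (or differs when a century non-leap intervenes).
Leap-day weekdays: 2256:Fri 2260:Wed 2264:Mon 2268:Sat 2272:Thu✓ 2276:Tue 2280:Sun 2284:Fri 2288:Wed
Thursday: 2272 → 1.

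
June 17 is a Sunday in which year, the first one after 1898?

1900

From one year to the next, a fixed date's weekday advances by 1, or by 2 when a Feb 29 lies between the two dates.
1898: June 17 is Friday.
1899: Saturday (+1)
1900: Sunday (+1)
June 17 falls on a Sunday in 1900.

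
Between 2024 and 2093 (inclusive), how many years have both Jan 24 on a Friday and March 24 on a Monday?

8

Check each year's weekday for Jan 24 and March 24:
  2024: Wed/Sun  2025: Fri/Mon ✓  2026: Sat/Tue  2027: Sun/Wed  2028: Mon/Fri  2029: Wed/Sat  2030: Thu/Sun  2031: Fri/Mon ✓  2032: Sat/Wed  2033: Mon/Thu  2034: Tue/Fri  2035: Wed/Sat  2036: Thu/Mon  2037: Sat/Tue  …(42 more)…  2080: Wed/Sun  2081: Fri/Mon ✓  2082: Sat/Tue  2083: Sun/Wed  2084: Mon/Fri  2085: Wed/Sat  2086: Thu/Sun  2087: Fri/Mon ✓  2088: Sat/Wed  2089: Mon/Thu  2090: Tue/Fri  2091: Wed/Sat  2092: Thu/Mon  2093: Sat/Tue
Both conditions hold in: 2025, 2031, 2042, 2053, 2059, 2070, 2081, 2087 — 8.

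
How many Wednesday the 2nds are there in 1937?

Check the 2nd of each month of 1937: Jan 2: Sat, Feb 2: Tue, Mar 2: Tue, Apr 2: Fri, May 2: Sun, Jun 2: Wed, Jul 2: Fri, Aug 2: Mon, Sep 2: Thu, Oct 2: Sat, Nov 2: Tue, Dec 2: Thu.
Wednesday occurs in June — 1 month.

1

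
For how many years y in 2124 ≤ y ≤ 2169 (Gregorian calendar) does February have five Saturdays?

1

February has 28 days (29 in leap years); it has five Saturdays when Saturday falls among the first (month-length − 28) days — i.e. when February 1 is Saturday in a leap year (never in a common year).
February 1 by year: 2124:Tue 2125:Thu 2126:Fri 2127:Sat 2128:Sun 2129:Tue 2130:Wed 2131:Thu 2132:Fri 2133:Sun 2134:Mon 2135:Tue 2136:Wed 2137:Fri 2138:Sat …(16 more)… 2155:Sat 2156:Sun 2157:Tue 2158:Wed 2159:Thu 2160:Fri 2161:Sun 2162:Mon 2163:Tue 2164:Wed 2165:Fri 2166:Sat 2167:Sun 2168:Mon 2169:Wed
Years with five Saturdays: 2144 → 1.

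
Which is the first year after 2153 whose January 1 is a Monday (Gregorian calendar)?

2159

Jan 1 advances by 2 weekdays after a leap year and by 1 after a common year.
2153: Jan 1 is Monday.
2154: Tuesday
2155: Wednesday
2156: Thursday (leap)
2157: Saturday
2158: Sunday
2159: Monday
2159 begins on a Monday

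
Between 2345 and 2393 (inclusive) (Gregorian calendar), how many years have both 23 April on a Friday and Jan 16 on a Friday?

2

Check each year's weekday for 23 April and Jan 16:
  2345: Mon/Tue  2346: Tue/Wed  2347: Wed/Thu  2348: Fri/Fri ✓  2349: Sat/Sun  2350: Sun/Mon  2351: Mon/Tue  2352: Wed/Wed  2353: Thu/Fri  2354: Fri/Sat  2355: Sat/Sun  2356: Mon/Mon  2357: Tue/Wed  2358: Wed/Thu  …(21 more)…  2380: Wed/Wed  2381: Thu/Fri  2382: Fri/Sat  2383: Sat/Sun  2384: Mon/Mon  2385: Tue/Wed  2386: Wed/Thu  2387: Thu/Fri  2388: Sat/Sat  2389: Sun/Mon  2390: Mon/Tue  2391: Tue/Wed  2392: Thu/Thu  2393: Fri/Sat
Both conditions hold in: 2348, 2376 — 2.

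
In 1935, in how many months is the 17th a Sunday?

3

Check the 17th of each month of 1935: Jan 17: Thu, Feb 17: Sun, Mar 17: Sun, Apr 17: Wed, May 17: Fri, Jun 17: Mon, Jul 17: Wed, Aug 17: Sat, Sep 17: Tue, Oct 17: Thu, Nov 17: Sun, Dec 17: Tue.
Sunday occurs in February, March, November — 3 months.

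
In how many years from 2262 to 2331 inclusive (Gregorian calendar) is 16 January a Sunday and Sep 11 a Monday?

Check each year's weekday for 16 January and Sep 11:
  2262: Thu/Thu  2263: Fri/Fri  2264: Sat/Sun  2265: Mon/Mon  2266: Tue/Tue  2267: Wed/Wed  2268: Thu/Fri  2269: Sat/Sat  2270: Sun/Sun  2271: Mon/Mon  2272: Tue/Wed  2273: Thu/Thu  2274: Fri/Fri  2275: Sat/Sat  …(42 more)…  2318: Wed/Wed  2319: Thu/Thu  2320: Fri/Sat  2321: Sun/Sun  2322: Mon/Mon  2323: Tue/Tue  2324: Wed/Thu  2325: Fri/Fri  2326: Sat/Sat  2327: Sun/Sun  2328: Mon/Tue  2329: Wed/Wed  2330: Thu/Thu  2331: Fri/Fri
Both conditions hold in: 2276, 2316 — 2.

2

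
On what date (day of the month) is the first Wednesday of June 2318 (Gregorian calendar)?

5

June 1, 2318 is a Saturday, so the first Wednesday is the 5th.
The first Wednesday is 5 + 0 = 5.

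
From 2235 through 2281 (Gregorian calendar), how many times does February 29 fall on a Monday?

Leap years in 2235–2281: 12 of them.
Feb 29 weekday advances by 5 (mod 7) from one leap year to the next four years later (or differs when a century non-leap intervenes).
Leap-day weekdays: 2236:Mon✓ 2240:Sat 2244:Thu 2248:Tue 2252:Sun 2256:Fri 2260:Wed 2264:Mon✓ 2268:Sat 2272:Thu 2276:Tue 2280:Sun
Monday: 2236, 2264 → 2.

2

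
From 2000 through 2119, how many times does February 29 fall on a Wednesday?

5

Leap years in 2000–2119: 29 of them.
Feb 29 weekday advances by 5 (mod 7) from one leap year to the next four years later (or differs when a century non-leap intervenes).
Leap-day weekdays: 2000:Tue 2004:Sun 2008:Fri 2012:Wed✓ 2016:Mon 2020:Sat 2024:Thu 2028:Tue 2032:Sun 2036:Fri 2040:Wed✓ 2044:Mon 2048:Sat …(3 more)… 2064:Fri 2068:Wed✓ 2072:Mon 2076:Sat 2080:Thu 2084:Tue 2088:Sun 2092:Fri 2096:Wed✓ 2104:Fri 2108:Wed✓ 2112:Mon 2116:Sat
Wednesday: 2012, 2040, 2068, 2096, 2108 → 5.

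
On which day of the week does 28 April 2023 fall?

January 1, 2023 is a Sunday.
April 28 is day 118 of the year, i.e. 117 days after Jan 1.
117 mod 7 = 5, so advance 5 weekdays from Sunday: Friday.

Friday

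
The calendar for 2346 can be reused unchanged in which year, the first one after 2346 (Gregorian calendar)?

2357

Two years share a calendar iff Jan 1 falls on the same weekday and both are leap or both are common. 2346: Jan 1 is Tuesday, common year.
2347: Jan 1 Wednesday, common
2348: Jan 1 Thursday, leap
2349: Jan 1 Saturday, common
2350: Jan 1 Sunday, common
2351: Jan 1 Monday, common
2352: Jan 1 Tuesday, leap
2353: Jan 1 Thursday, common
2354: Jan 1 Friday, common
2355: Jan 1 Saturday, common
2356: Jan 1 Sunday, leap
2357: Jan 1 Tuesday, common
2357 matches on both conditions.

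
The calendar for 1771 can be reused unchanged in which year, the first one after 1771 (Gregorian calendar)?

Two years share a calendar iff Jan 1 falls on the same weekday and both are leap or both are common. 1771: Jan 1 is Tuesday, common year.
1772: Jan 1 Wednesday, leap
1773: Jan 1 Friday, common
1774: Jan 1 Saturday, common
1775: Jan 1 Sunday, common
1776: Jan 1 Monday, leap
1777: Jan 1 Wednesday, common
1778: Jan 1 Thursday, common
1779: Jan 1 Friday, common
1780: Jan 1 Saturday, leap
1781: Jan 1 Monday, common
1782: Jan 1 Tuesday, common
1782 matches on both conditions.

1782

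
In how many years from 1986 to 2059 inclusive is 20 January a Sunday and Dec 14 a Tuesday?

0

Check each year's weekday for 20 January and Dec 14:
  1986: Mon/Sun  1987: Tue/Mon  1988: Wed/Wed  1989: Fri/Thu  1990: Sat/Fri  1991: Sun/Sat  1992: Mon/Mon  1993: Wed/Tue  1994: Thu/Wed  1995: Fri/Thu  1996: Sat/Sat  1997: Mon/Sun  1998: Tue/Mon  1999: Wed/Tue  …(46 more)…  2046: Sat/Fri  2047: Sun/Sat  2048: Mon/Mon  2049: Wed/Tue  2050: Thu/Wed  2051: Fri/Thu  2052: Sat/Sat  2053: Mon/Sun  2054: Tue/Mon  2055: Wed/Tue  2056: Thu/Thu  2057: Sat/Fri  2058: Sun/Sat  2059: Mon/Sun
Both conditions hold in: no year — 0.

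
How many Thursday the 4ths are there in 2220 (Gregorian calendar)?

Check the 4th of each month of 2220: Jan 4: Tue, Feb 4: Fri, Mar 4: Sat, Apr 4: Tue, May 4: Thu, Jun 4: Sun, Jul 4: Tue, Aug 4: Fri, Sep 4: Mon, Oct 4: Wed, Nov 4: Sat, Dec 4: Mon.
Thursday occurs in May — 1 month.

1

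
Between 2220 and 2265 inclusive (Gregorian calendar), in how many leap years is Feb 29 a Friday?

2

Leap years in 2220–2265: 12 of them.
Feb 29 weekday advances by 5 (mod 7) from one leap year to the next four years later (or differs when a century non-leap intervenes).
Leap-day weekdays: 2220:Tue 2224:Sun 2228:Fri✓ 2232:Wed 2236:Mon 2240:Sat 2244:Thu 2248:Tue 2252:Sun 2256:Fri✓ 2260:Wed 2264:Mon
Friday: 2228, 2256 → 2.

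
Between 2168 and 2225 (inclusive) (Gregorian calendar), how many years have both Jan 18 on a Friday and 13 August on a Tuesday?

7

Check each year's weekday for Jan 18 and 13 August:
  2168: Mon/Sat  2169: Wed/Sun  2170: Thu/Mon  2171: Fri/Tue ✓  2172: Sat/Thu  2173: Mon/Fri  2174: Tue/Sat  2175: Wed/Sun  2176: Thu/Tue  2177: Sat/Wed  2178: Sun/Thu  2179: Mon/Fri  2180: Tue/Sun  2181: Thu/Mon  …(30 more)…  2212: Sat/Thu  2213: Mon/Fri  2214: Tue/Sat  2215: Wed/Sun  2216: Thu/Tue  2217: Sat/Wed  2218: Sun/Thu  2219: Mon/Fri  2220: Tue/Sun  2221: Thu/Mon  2222: Fri/Tue ✓  2223: Sat/Wed  2224: Sun/Fri  2225: Tue/Sat
Both conditions hold in: 2171, 2182, 2193, 2199, 2205, 2211, 2222 — 7.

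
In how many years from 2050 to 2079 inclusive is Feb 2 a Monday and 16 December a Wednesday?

3

Check each year's weekday for Feb 2 and 16 December:
  2050: Wed/Fri  2051: Thu/Sat  2052: Fri/Mon  2053: Sun/Tue  2054: Mon/Wed ✓  2055: Tue/Thu  2056: Wed/Sat  2057: Fri/Sun  2058: Sat/Mon  2059: Sun/Tue  2060: Mon/Thu  2061: Wed/Fri  2062: Thu/Sat  2063: Fri/Sun  2064: Sat/Tue  2065: Mon/Wed ✓  2066: Tue/Thu  2067: Wed/Fri  2068: Thu/Sun  2069: Sat/Mon  2070: Sun/Tue  2071: Mon/Wed ✓  2072: Tue/Fri  2073: Thu/Sat  2074: Fri/Sun  2075: Sat/Mon  2076: Sun/Wed  2077: Tue/Thu  2078: Wed/Fri  2079: Thu/Sat
Both conditions hold in: 2054, 2065, 2071 — 3.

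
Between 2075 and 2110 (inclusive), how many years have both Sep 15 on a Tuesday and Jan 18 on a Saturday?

Check each year's weekday for Sep 15 and Jan 18:
  2075: Sun/Fri  2076: Tue/Sat ✓  2077: Wed/Mon  2078: Thu/Tue  2079: Fri/Wed  2080: Sun/Thu  2081: Mon/Sat  2082: Tue/Sun  2083: Wed/Mon  2084: Fri/Tue  2085: Sat/Thu  2086: Sun/Fri  2087: Mon/Sat  2088: Wed/Sun  …(8 more)…  2097: Sun/Fri  2098: Mon/Sat  2099: Tue/Sun  2100: Wed/Mon  2101: Thu/Tue  2102: Fri/Wed  2103: Sat/Thu  2104: Mon/Fri  2105: Tue/Sun  2106: Wed/Mon  2107: Thu/Tue  2108: Sat/Wed  2109: Sun/Fri  2110: Mon/Sat
Both conditions hold in: 2076 — 1.

1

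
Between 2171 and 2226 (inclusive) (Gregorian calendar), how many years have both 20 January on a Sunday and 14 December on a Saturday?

7

Check each year's weekday for 20 January and 14 December:
  2171: Sun/Sat ✓  2172: Mon/Mon  2173: Wed/Tue  2174: Thu/Wed  2175: Fri/Thu  2176: Sat/Sat  2177: Mon/Sun  2178: Tue/Mon  2179: Wed/Tue  2180: Thu/Thu  2181: Sat/Fri  2182: Sun/Sat ✓  2183: Mon/Sun  2184: Tue/Tue  …(28 more)…  2213: Wed/Tue  2214: Thu/Wed  2215: Fri/Thu  2216: Sat/Sat  2217: Mon/Sun  2218: Tue/Mon  2219: Wed/Tue  2220: Thu/Thu  2221: Sat/Fri  2222: Sun/Sat ✓  2223: Mon/Sun  2224: Tue/Tue  2225: Thu/Wed  2226: Fri/Thu
Both conditions hold in: 2171, 2182, 2193, 2199, 2205, 2211, 2222 — 7.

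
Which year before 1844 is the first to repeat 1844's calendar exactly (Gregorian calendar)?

1816

Two years share a calendar iff Jan 1 falls on the same weekday and both are leap or both are common. 1844: Jan 1 is Monday, leap year.
1843: Jan 1 Sunday, common
1842: Jan 1 Saturday, common
1841: Jan 1 Friday, common
1840: Jan 1 Wednesday, leap
1839: Jan 1 Tuesday, common
1838: Jan 1 Monday, common
1837: Jan 1 Sunday, common
1836: Jan 1 Friday, leap
1835: Jan 1 Thursday, common
1834: Jan 1 Wednesday, common
1833: Jan 1 Tuesday, common
1832: Jan 1 Sunday, leap
1831: Jan 1 Saturday, common
1830: Jan 1 Friday, common
1829: Jan 1 Thursday, common
1828: Jan 1 Tuesday, leap
1827: Jan 1 Monday, common
1826: Jan 1 Sunday, common
1825: Jan 1 Saturday, common
1824: Jan 1 Thursday, leap
1823: Jan 1 Wednesday, common
1822: Jan 1 Tuesday, common
1821: Jan 1 Monday, common
1820: Jan 1 Saturday, leap
1819: Jan 1 Friday, common
1818: Jan 1 Thursday, common
1817: Jan 1 Wednesday, common
1816: Jan 1 Monday, leap
1816 matches on both conditions.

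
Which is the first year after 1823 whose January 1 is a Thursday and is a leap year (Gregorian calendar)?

1824

Jan 1 advances by 2 weekdays after a leap year and by 1 after a common year.
1823: Jan 1 is Wednesday.
1824: Thursday (leap)
1824 begins on a Thursday and is a leap year.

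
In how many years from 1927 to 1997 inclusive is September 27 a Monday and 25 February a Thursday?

Check each year's weekday for September 27 and 25 February:
  1927: Tue/Fri  1928: Thu/Sat  1929: Fri/Mon  1930: Sat/Tue  1931: Sun/Wed  1932: Tue/Thu  1933: Wed/Sat  1934: Thu/Sun  1935: Fri/Mon  1936: Sun/Tue  1937: Mon/Thu ✓  1938: Tue/Fri  1939: Wed/Sat  1940: Fri/Sun  …(43 more)…  1984: Thu/Sat  1985: Fri/Mon  1986: Sat/Tue  1987: Sun/Wed  1988: Tue/Thu  1989: Wed/Sat  1990: Thu/Sun  1991: Fri/Mon  1992: Sun/Tue  1993: Mon/Thu ✓  1994: Tue/Fri  1995: Wed/Sat  1996: Fri/Sun  1997: Sat/Tue
Both conditions hold in: 1937, 1943, 1954, 1965, 1971, 1982, 1993 — 7.

7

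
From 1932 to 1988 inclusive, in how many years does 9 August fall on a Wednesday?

Track 9 August's weekday year by year (advancing +1, or +2 across a Feb 29):
  1932: Tue  1933: Wed (+1) ✓  1934: Thu (+1)  1935: Fri (+1)  1936: Sun (+2)
  1937: Mon (+1)  1938: Tue (+1)  1939: Wed (+1) ✓  1940: Fri (+2)  1941: Sat (+1)
  1942: Sun (+1)  1943: Mon (+1)  1944: Wed (+2) ✓  1945: Thu (+1)  … (29 more years) …
  1975: Sat (+1)  1976: Mon (+2)  1977: Tue (+1)  1978: Wed (+1) ✓  1979: Thu (+1)
  1980: Sat (+2)  1981: Sun (+1)  1982: Mon (+1)  1983: Tue (+1)  1984: Thu (+2)
  1985: Fri (+1)  1986: Sat (+1)  1987: Sun (+1)  1988: Tue (+2)
Wednesday years: 1933, 1939, 1944, 1950, 1961, 1967, 1972, 1978 — 8 in total.

8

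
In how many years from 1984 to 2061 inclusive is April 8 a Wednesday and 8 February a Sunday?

Check each year's weekday for April 8 and 8 February:
  1984: Sun/Wed  1985: Mon/Fri  1986: Tue/Sat  1987: Wed/Sun ✓  1988: Fri/Mon  1989: Sat/Wed  1990: Sun/Thu  1991: Mon/Fri  1992: Wed/Sat  1993: Thu/Mon  1994: Fri/Tue  1995: Sat/Wed  1996: Mon/Thu  1997: Tue/Sat  …(50 more)…  2048: Wed/Sat  2049: Thu/Mon  2050: Fri/Tue  2051: Sat/Wed  2052: Mon/Thu  2053: Tue/Sat  2054: Wed/Sun ✓  2055: Thu/Mon  2056: Sat/Tue  2057: Sun/Thu  2058: Mon/Fri  2059: Tue/Sat  2060: Thu/Sun  2061: Fri/Tue
Both conditions hold in: 1987, 1998, 2009, 2015, 2026, 2037, 2043, 2054 — 8.

8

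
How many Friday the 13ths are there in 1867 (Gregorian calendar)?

2

Check the 13th of each month of 1867: Jan 13: Sun, Feb 13: Wed, Mar 13: Wed, Apr 13: Sat, May 13: Mon, Jun 13: Thu, Jul 13: Sat, Aug 13: Tue, Sep 13: Fri, Oct 13: Sun, Nov 13: Wed, Dec 13: Fri.
Friday occurs in September, December — 2 months.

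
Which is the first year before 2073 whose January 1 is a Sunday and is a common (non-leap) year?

2062

Jan 1 advances by 2 weekdays after a leap year and by 1 after a common year.
2073: Jan 1 is Sunday.
2072: Friday (leap)
2071: Thursday
2070: Wednesday
2069: Tuesday
2068: Sunday (leap)
2067: Saturday
2066: Friday
2065: Thursday
2064: Tuesday (leap)
2063: Monday
2062: Sunday
2062 begins on a Sunday and is a common year.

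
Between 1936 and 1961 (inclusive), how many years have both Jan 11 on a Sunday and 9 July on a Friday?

Check each year's weekday for Jan 11 and 9 July:
  1936: Sat/Thu  1937: Mon/Fri  1938: Tue/Sat  1939: Wed/Sun  1940: Thu/Tue  1941: Sat/Wed  1942: Sun/Thu  1943: Mon/Fri  1944: Tue/Sun  1945: Thu/Mon  1946: Fri/Tue  1947: Sat/Wed  1948: Sun/Fri ✓  1949: Tue/Sat  1950: Wed/Sun  1951: Thu/Mon  1952: Fri/Wed  1953: Sun/Thu  1954: Mon/Fri  1955: Tue/Sat  1956: Wed/Mon  1957: Fri/Tue  1958: Sat/Wed  1959: Sun/Thu  1960: Mon/Sat  1961: Wed/Sun
Both conditions hold in: 1948 — 1.

1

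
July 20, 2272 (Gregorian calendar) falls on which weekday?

Saturday

January 1, 2272 is a Monday.
July 20 is day 202 of the year, i.e. 201 days after Jan 1.
201 mod 7 = 5, so advance 5 weekdays from Monday: Saturday.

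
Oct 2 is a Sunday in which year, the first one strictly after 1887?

From one year to the next, a fixed date's weekday advances by 1, or by 2 when a Feb 29 lies between the two dates.
1887: October 2 is Sunday.
1888: Tuesday (+2)
1889: Wednesday (+1)
1890: Thursday (+1)
1891: Friday (+1)
1892: Sunday (+2)
Oct 2 falls on a Sunday in 1892.

1892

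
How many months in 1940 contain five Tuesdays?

A month of length L has five Tuesdays iff its first Tuesday is on day ≤ L−28 (so day 1–3 in a 31-day month, 1–2 in a 30-day month, day 1 in a leap February).
Checking each month of 1940: Jan starts Mon (31d) ✓; Feb starts Thu (29d); Mar starts Fri (31d); Apr starts Mon (30d) ✓; May starts Wed (31d); Jun starts Sat (30d); Jul starts Mon (31d) ✓; Aug starts Thu (31d); Sep starts Sun (30d); Oct starts Tue (31d) ✓; Nov starts Fri (30d); Dec starts Sun (31d) ✓.
Five-Tuesday months: January, April, July, October, December → 5.

5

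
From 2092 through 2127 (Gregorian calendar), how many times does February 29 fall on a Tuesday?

Leap years in 2092–2127: 8 of them.
Feb 29 weekday advances by 5 (mod 7) from one leap year to the next four years later (or differs when a century non-leap intervenes).
Leap-day weekdays: 2092:Fri 2096:Wed 2104:Fri 2108:Wed 2112:Mon 2116:Sat 2120:Thu 2124:Tue✓
Tuesday: 2124 → 1.

1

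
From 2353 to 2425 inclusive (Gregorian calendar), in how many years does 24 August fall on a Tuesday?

Track 24 August's weekday year by year (advancing +1, or +2 across a Feb 29):
  2353: Mon  2354: Tue (+1) ✓  2355: Wed (+1)  2356: Fri (+2)  2357: Sat (+1)
  2358: Sun (+1)  2359: Mon (+1)  2360: Wed (+2)  2361: Thu (+1)  2362: Fri (+1)
  2363: Sat (+1)  2364: Mon (+2)  2365: Tue (+1) ✓  2366: Wed (+1)  … (45 more years) …
  2412: Fri (+2)  2413: Sat (+1)  2414: Sun (+1)  2415: Mon (+1)  2416: Wed (+2)
  2417: Thu (+1)  2418: Fri (+1)  2419: Sat (+1)  2420: Mon (+2)  2421: Tue (+1) ✓
  2422: Wed (+1)  2423: Thu (+1)  2424: Sat (+2)  2425: Sun (+1)
Tuesday years: 2354, 2365, 2371, 2376, 2382, 2393, 2399, 2404, 2410, 2421 — 10 in total.

10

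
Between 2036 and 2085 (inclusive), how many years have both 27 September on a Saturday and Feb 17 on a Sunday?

Check each year's weekday for 27 September and Feb 17:
  2036: Sat/Sun ✓  2037: Sun/Tue  2038: Mon/Wed  2039: Tue/Thu  2040: Thu/Fri  2041: Fri/Sun  2042: Sat/Mon  2043: Sun/Tue  2044: Tue/Wed  2045: Wed/Fri  2046: Thu/Sat  2047: Fri/Sun  2048: Sun/Mon  2049: Mon/Wed  …(22 more)…  2072: Tue/Wed  2073: Wed/Fri  2074: Thu/Sat  2075: Fri/Sun  2076: Sun/Mon  2077: Mon/Wed  2078: Tue/Thu  2079: Wed/Fri  2080: Fri/Sat  2081: Sat/Mon  2082: Sun/Tue  2083: Mon/Wed  2084: Wed/Thu  2085: Thu/Sat
Both conditions hold in: 2036, 2064 — 2.

2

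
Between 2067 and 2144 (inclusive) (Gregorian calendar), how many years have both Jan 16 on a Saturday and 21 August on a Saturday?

Check each year's weekday for Jan 16 and 21 August:
  2067: Sun/Sun  2068: Mon/Tue  2069: Wed/Wed  2070: Thu/Thu  2071: Fri/Fri  2072: Sat/Sun  2073: Mon/Mon  2074: Tue/Tue  2075: Wed/Wed  2076: Thu/Fri  2077: Sat/Sat ✓  2078: Sun/Sun  2079: Mon/Mon  2080: Tue/Wed  …(50 more)…  2131: Tue/Tue  2132: Wed/Thu  2133: Fri/Fri  2134: Sat/Sat ✓  2135: Sun/Sun  2136: Mon/Tue  2137: Wed/Wed  2138: Thu/Thu  2139: Fri/Fri  2140: Sat/Sun  2141: Mon/Mon  2142: Tue/Tue  2143: Wed/Wed  2144: Thu/Fri
Both conditions hold in: 2077, 2083, 2094, 2100, 2106, 2117, 2123, 2134 — 8.

8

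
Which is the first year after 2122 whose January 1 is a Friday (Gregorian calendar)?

2123

Jan 1 advances by 2 weekdays after a leap year and by 1 after a common year.
2122: Jan 1 is Thursday.
2123: Friday
2123 begins on a Friday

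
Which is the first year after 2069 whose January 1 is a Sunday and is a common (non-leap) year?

2073

Jan 1 advances by 2 weekdays after a leap year and by 1 after a common year.
2069: Jan 1 is Tuesday.
2070: Wednesday
2071: Thursday
2072: Friday (leap)
2073: Sunday
2073 begins on a Sunday and is a common year.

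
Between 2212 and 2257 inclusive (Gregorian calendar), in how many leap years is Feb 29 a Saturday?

Leap years in 2212–2257: 12 of them.
Feb 29 weekday advances by 5 (mod 7) from one leap year to the next four years later (or differs when a century non-leap intervenes).
Leap-day weekdays: 2212:Sat✓ 2216:Thu 2220:Tue 2224:Sun 2228:Fri 2232:Wed 2236:Mon 2240:Sat✓ 2244:Thu 2248:Tue 2252:Sun 2256:Fri
Saturday: 2212, 2240 → 2.

2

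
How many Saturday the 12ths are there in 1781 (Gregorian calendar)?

1

Check the 12th of each month of 1781: Jan 12: Fri, Feb 12: Mon, Mar 12: Mon, Apr 12: Thu, May 12: Sat, Jun 12: Tue, Jul 12: Thu, Aug 12: Sun, Sep 12: Wed, Oct 12: Fri, Nov 12: Mon, Dec 12: Wed.
Saturday occurs in May — 1 month.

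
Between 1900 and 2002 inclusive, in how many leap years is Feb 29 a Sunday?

Leap years in 1900–2002: 25 of them.
Feb 29 weekday advances by 5 (mod 7) from one leap year to the next four years later (or differs when a century non-leap intervenes).
Leap-day weekdays: 1904:Mon 1908:Sat 1912:Thu 1916:Tue 1920:Sun✓ 1924:Fri 1928:Wed 1932:Mon 1936:Sat 1940:Thu 1944:Tue 1948:Sun✓ 1952:Fri 1956:Wed 1960:Mon 1964:Sat 1968:Thu 1972:Tue 1976:Sun✓ 1980:Fri 1984:Wed 1988:Mon 1992:Sat 1996:Thu 2000:Tue
Sunday: 1920, 1948, 1976 → 3.

3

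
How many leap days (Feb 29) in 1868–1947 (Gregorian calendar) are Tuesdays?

3

Leap years in 1868–1947: 19 of them.
Feb 29 weekday advances by 5 (mod 7) from one leap year to the next four years later (or differs when a century non-leap intervenes).
Leap-day weekdays: 1868:Sat 1872:Thu 1876:Tue✓ 1880:Sun 1884:Fri 1888:Wed 1892:Mon 1896:Sat 1904:Mon 1908:Sat 1912:Thu 1916:Tue✓ 1920:Sun 1924:Fri 1928:Wed 1932:Mon 1936:Sat 1940:Thu 1944:Tue✓
Tuesday: 1876, 1916, 1944 → 3.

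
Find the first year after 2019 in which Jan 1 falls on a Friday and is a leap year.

Jan 1 advances by 2 weekdays after a leap year and by 1 after a common year.
2019: Jan 1 is Tuesday.
2020: Wednesday (leap)
2021: Friday
2022: Saturday
2023: Sunday
2024: Monday (leap)
2025: Wednesday
2026: Thursday
2027: Friday
2028: Saturday (leap)
2029: Monday
2030: Tuesday
2031: Wednesday
2032: Thursday (leap)
2033: Saturday
2034: Sunday
2035: Monday
2036: Tuesday (leap)
2037: Thursday
2038: Friday
2039: Saturday
2040: Sunday (leap)
2041: Tuesday
2042: Wednesday
2043: Thursday
2044: Friday (leap)
2044 begins on a Friday and is a leap year.

2044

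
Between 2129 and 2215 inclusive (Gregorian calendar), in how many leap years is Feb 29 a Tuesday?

2

Leap years in 2129–2215: 20 of them.
Feb 29 weekday advances by 5 (mod 7) from one leap year to the next four years later (or differs when a century non-leap intervenes).
Leap-day weekdays: 2132:Fri 2136:Wed 2140:Mon 2144:Sat 2148:Thu 2152:Tue✓ 2156:Sun 2160:Fri 2164:Wed 2168:Mon 2172:Sat 2176:Thu 2180:Tue✓ 2184:Sun 2188:Fri 2192:Wed 2196:Mon 2204:Wed 2208:Mon 2212:Sat
Tuesday: 2152, 2180 → 2.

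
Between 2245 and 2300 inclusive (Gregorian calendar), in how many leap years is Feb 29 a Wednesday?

2

Leap years in 2245–2300: 13 of them.
Feb 29 weekday advances by 5 (mod 7) from one leap year to the next four years later (or differs when a century non-leap intervenes).
Leap-day weekdays: 2248:Tue 2252:Sun 2256:Fri 2260:Wed✓ 2264:Mon 2268:Sat 2272:Thu 2276:Tue 2280:Sun 2284:Fri 2288:Wed✓ 2292:Mon 2296:Sat
Wednesday: 2260, 2288 → 2.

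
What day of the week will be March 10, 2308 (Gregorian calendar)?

Tuesday

January 1, 2308 is a Wednesday.
March 10 is day 70 of the year, i.e. 69 days after Jan 1.
69 mod 7 = 6, so advance 6 weekdays from Wednesday: Tuesday.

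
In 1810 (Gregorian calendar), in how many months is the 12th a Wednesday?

2

Check the 12th of each month of 1810: Jan 12: Fri, Feb 12: Mon, Mar 12: Mon, Apr 12: Thu, May 12: Sat, Jun 12: Tue, Jul 12: Thu, Aug 12: Sun, Sep 12: Wed, Oct 12: Fri, Nov 12: Mon, Dec 12: Wed.
Wednesday occurs in September, December — 2 months.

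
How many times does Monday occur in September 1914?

4

September 1914 has 30 days and begins on Tuesday.
The first Monday is September 7.
Mondays fall on 7, 14, 21, 28 — that's 4.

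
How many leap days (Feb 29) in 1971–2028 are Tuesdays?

3

Leap years in 1971–2028: 15 of them.
Feb 29 weekday advances by 5 (mod 7) from one leap year to the next four years later (or differs when a century non-leap intervenes).
Leap-day weekdays: 1972:Tue✓ 1976:Sun 1980:Fri 1984:Wed 1988:Mon 1992:Sat 1996:Thu 2000:Tue✓ 2004:Sun 2008:Fri 2012:Wed 2016:Mon 2020:Sat 2024:Thu 2028:Tue✓
Tuesday: 1972, 2000, 2028 → 3.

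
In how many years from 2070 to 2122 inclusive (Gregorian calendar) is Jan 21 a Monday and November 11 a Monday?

5

Check each year's weekday for Jan 21 and November 11:
  2070: Tue/Tue  2071: Wed/Wed  2072: Thu/Fri  2073: Sat/Sat  2074: Sun/Sun  2075: Mon/Mon ✓  2076: Tue/Wed  2077: Thu/Thu  2078: Fri/Fri  2079: Sat/Sat  2080: Sun/Mon  2081: Tue/Tue  2082: Wed/Wed  2083: Thu/Thu  …(25 more)…  2109: Mon/Mon ✓  2110: Tue/Tue  2111: Wed/Wed  2112: Thu/Fri  2113: Sat/Sat  2114: Sun/Sun  2115: Mon/Mon ✓  2116: Tue/Wed  2117: Thu/Thu  2118: Fri/Fri  2119: Sat/Sat  2120: Sun/Mon  2121: Tue/Tue  2122: Wed/Wed
Both conditions hold in: 2075, 2086, 2097, 2109, 2115 — 5.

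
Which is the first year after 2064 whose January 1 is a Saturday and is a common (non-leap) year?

2067

Jan 1 advances by 2 weekdays after a leap year and by 1 after a common year.
2064: Jan 1 is Tuesday (leap).
2065: Thursday
2066: Friday
2067: Saturday
2067 begins on a Saturday and is a common year.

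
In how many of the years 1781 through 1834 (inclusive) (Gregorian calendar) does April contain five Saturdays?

14

April has 30 days; it has five Saturdays when Saturday falls among the first (month-length − 28) days — i.e. when April 1 is one of Saturday/Friday.
April 1 by year: 1781:Sun 1782:Mon 1783:Tue 1784:Thu 1785:Fri✓ 1786:Sat✓ 1787:Sun 1788:Tue 1789:Wed 1790:Thu 1791:Fri✓ 1792:Sun 1793:Mon 1794:Tue 1795:Wed …(24 more)… 1820:Sat✓ 1821:Sun 1822:Mon 1823:Tue 1824:Thu 1825:Fri✓ 1826:Sat✓ 1827:Sun 1828:Tue 1829:Wed 1830:Thu 1831:Fri✓ 1832:Sun 1833:Mon 1834:Tue
Years with five Saturdays: 1785, 1786, 1791, 1796, 1797, 1803, 1808, 1809, 1814, 1815, 1820, 1825, 1826, 1831 → 14.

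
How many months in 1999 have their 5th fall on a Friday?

Check the 5th of each month of 1999: Jan 5: Tue, Feb 5: Fri, Mar 5: Fri, Apr 5: Mon, May 5: Wed, Jun 5: Sat, Jul 5: Mon, Aug 5: Thu, Sep 5: Sun, Oct 5: Tue, Nov 5: Fri, Dec 5: Sun.
Friday occurs in February, March, November — 3 months.

3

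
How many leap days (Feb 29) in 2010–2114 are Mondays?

4

Leap years in 2010–2114: 25 of them.
Feb 29 weekday advances by 5 (mod 7) from one leap year to the next four years later (or differs when a century non-leap intervenes).
Leap-day weekdays: 2012:Wed 2016:Mon✓ 2020:Sat 2024:Thu 2028:Tue 2032:Sun 2036:Fri 2040:Wed 2044:Mon✓ 2048:Sat 2052:Thu 2056:Tue 2060:Sun 2064:Fri 2068:Wed 2072:Mon✓ 2076:Sat 2080:Thu 2084:Tue 2088:Sun 2092:Fri 2096:Wed 2104:Fri 2108:Wed 2112:Mon✓
Monday: 2016, 2044, 2072, 2112 → 4.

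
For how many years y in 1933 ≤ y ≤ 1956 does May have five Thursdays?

10

May has 31 days; it has five Thursdays when Thursday falls among the first (month-length − 28) days — i.e. when May 1 is one of Thursday/Wednesday/Tuesday.
May 1 by year: 1933:Mon 1934:Tue✓ 1935:Wed✓ 1936:Fri 1937:Sat 1938:Sun 1939:Mon 1940:Wed✓ 1941:Thu✓ 1942:Fri 1943:Sat 1944:Mon 1945:Tue✓ 1946:Wed✓ 1947:Thu✓ 1948:Sat 1949:Sun 1950:Mon 1951:Tue✓ 1952:Thu✓ 1953:Fri 1954:Sat 1955:Sun 1956:Tue✓
Years with five Thursdays: 1934, 1935, 1940, 1941, 1945, 1946, 1947, 1951, 1952, 1956 → 10.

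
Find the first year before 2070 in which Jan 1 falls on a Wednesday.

Jan 1 advances by 2 weekdays after a leap year and by 1 after a common year.
2070: Jan 1 is Wednesday.
2069: Tuesday
2068: Sunday (leap)
2067: Saturday
2066: Friday
2065: Thursday
2064: Tuesday (leap)
2063: Monday
2062: Sunday
2061: Saturday
2060: Thursday (leap)
2059: Wednesday
2059 begins on a Wednesday

2059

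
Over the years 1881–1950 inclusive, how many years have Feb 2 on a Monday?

Track Feb 2's weekday year by year (advancing +1, or +2 across a Feb 29):
  1881: Wed  1882: Thu (+1)  1883: Fri (+1)  1884: Sat (+1)  1885: Mon (+2) ✓
  1886: Tue (+1)  1887: Wed (+1)  1888: Thu (+1)  1889: Sat (+2)  1890: Sun (+1)
  1891: Mon (+1) ✓  1892: Tue (+1)  1893: Thu (+2)  1894: Fri (+1)  … (42 more years) …
  1937: Tue (+2)  1938: Wed (+1)  1939: Thu (+1)  1940: Fri (+1)  1941: Sun (+2)
  1942: Mon (+1) ✓  1943: Tue (+1)  1944: Wed (+1)  1945: Fri (+2)  1946: Sat (+1)
  1947: Sun (+1)  1948: Mon (+1) ✓  1949: Wed (+2)  1950: Thu (+1)
Monday years: 1885, 1891, 1903, 1914, 1920, 1925, 1931, 1942, 1948 — 9 in total.

9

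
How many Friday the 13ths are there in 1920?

Check the 13th of each month of 1920: Jan 13: Tue, Feb 13: Fri, Mar 13: Sat, Apr 13: Tue, May 13: Thu, Jun 13: Sun, Jul 13: Tue, Aug 13: Fri, Sep 13: Mon, Oct 13: Wed, Nov 13: Sat, Dec 13: Mon.
Friday occurs in February, August — 2 months.

2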